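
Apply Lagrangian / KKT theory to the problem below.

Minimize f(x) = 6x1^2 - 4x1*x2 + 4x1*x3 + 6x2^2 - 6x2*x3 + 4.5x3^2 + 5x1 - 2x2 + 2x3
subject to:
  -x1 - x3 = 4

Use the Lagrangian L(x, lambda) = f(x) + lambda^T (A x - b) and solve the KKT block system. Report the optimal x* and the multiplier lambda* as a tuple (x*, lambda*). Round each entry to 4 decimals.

Form the Lagrangian:
  L(x, lambda) = (1/2) x^T Q x + c^T x + lambda^T (A x - b)
Stationarity (grad_x L = 0): Q x + c + A^T lambda = 0.
Primal feasibility: A x = b.

This gives the KKT block system:
  [ Q   A^T ] [ x     ]   [-c ]
  [ A    0  ] [ lambda ] = [ b ]

Solving the linear system:
  x*      = (-1.5263, -1.5789, -2.4737)
  lambda* = (-16.8947)
  f(x*)   = 29.0789

x* = (-1.5263, -1.5789, -2.4737), lambda* = (-16.8947)


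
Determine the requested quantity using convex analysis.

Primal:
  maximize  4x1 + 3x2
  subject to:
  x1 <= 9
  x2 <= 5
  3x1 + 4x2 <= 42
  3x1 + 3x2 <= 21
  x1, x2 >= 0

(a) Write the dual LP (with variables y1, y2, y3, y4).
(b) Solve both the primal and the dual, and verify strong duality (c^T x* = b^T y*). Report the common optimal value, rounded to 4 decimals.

The standard primal-dual pair for 'max c^T x s.t. A x <= b, x >= 0' is:
  Dual:  min b^T y  s.t.  A^T y >= c,  y >= 0.

So the dual LP is:
  minimize  9y1 + 5y2 + 42y3 + 21y4
  subject to:
    y1 + 3y3 + 3y4 >= 4
    y2 + 4y3 + 3y4 >= 3
    y1, y2, y3, y4 >= 0

Solving the primal: x* = (7, 0).
  primal value c^T x* = 28.
Solving the dual: y* = (0, 0, 0, 1.3333).
  dual value b^T y* = 28.
Strong duality: c^T x* = b^T y*. Confirmed.

28


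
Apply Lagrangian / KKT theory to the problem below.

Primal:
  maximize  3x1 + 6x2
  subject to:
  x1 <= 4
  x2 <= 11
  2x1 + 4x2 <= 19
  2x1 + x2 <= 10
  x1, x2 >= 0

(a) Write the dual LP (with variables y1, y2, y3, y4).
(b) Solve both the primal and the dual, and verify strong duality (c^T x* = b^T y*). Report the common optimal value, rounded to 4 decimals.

The standard primal-dual pair for 'max c^T x s.t. A x <= b, x >= 0' is:
  Dual:  min b^T y  s.t.  A^T y >= c,  y >= 0.

So the dual LP is:
  minimize  4y1 + 11y2 + 19y3 + 10y4
  subject to:
    y1 + 2y3 + 2y4 >= 3
    y2 + 4y3 + y4 >= 6
    y1, y2, y3, y4 >= 0

Solving the primal: x* = (3.5, 3).
  primal value c^T x* = 28.5.
Solving the dual: y* = (0, 0, 1.5, 0).
  dual value b^T y* = 28.5.
Strong duality: c^T x* = b^T y*. Confirmed.

28.5


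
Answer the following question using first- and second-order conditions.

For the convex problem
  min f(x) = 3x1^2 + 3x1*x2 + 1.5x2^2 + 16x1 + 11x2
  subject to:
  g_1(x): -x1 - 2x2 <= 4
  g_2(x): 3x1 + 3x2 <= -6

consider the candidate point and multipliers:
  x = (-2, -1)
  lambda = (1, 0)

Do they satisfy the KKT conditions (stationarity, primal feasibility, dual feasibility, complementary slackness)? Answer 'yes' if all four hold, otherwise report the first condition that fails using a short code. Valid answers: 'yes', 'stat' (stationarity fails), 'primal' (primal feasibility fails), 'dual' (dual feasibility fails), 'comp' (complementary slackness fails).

Gradient of f: grad f(x) = Q x + c = (1, 2)
Constraint values g_i(x) = a_i^T x - b_i:
  g_1((-2, -1)) = 0
  g_2((-2, -1)) = -3
Stationarity residual: grad f(x) + sum_i lambda_i a_i = (0, 0)
  -> stationarity OK
Primal feasibility (all g_i <= 0): OK
Dual feasibility (all lambda_i >= 0): OK
Complementary slackness (lambda_i * g_i(x) = 0 for all i): OK

Verdict: yes, KKT holds.

yes


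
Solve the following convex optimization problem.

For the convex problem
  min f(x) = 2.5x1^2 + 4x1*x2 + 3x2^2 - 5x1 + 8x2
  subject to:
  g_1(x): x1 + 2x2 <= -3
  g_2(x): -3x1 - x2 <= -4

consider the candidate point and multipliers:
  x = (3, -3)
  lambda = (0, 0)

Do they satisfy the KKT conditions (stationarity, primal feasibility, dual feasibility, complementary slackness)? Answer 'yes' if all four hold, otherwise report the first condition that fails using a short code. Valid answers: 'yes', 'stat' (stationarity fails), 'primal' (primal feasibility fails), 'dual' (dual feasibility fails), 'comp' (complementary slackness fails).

Gradient of f: grad f(x) = Q x + c = (-2, 2)
Constraint values g_i(x) = a_i^T x - b_i:
  g_1((3, -3)) = 0
  g_2((3, -3)) = -2
Stationarity residual: grad f(x) + sum_i lambda_i a_i = (-2, 2)
  -> stationarity FAILS
Primal feasibility (all g_i <= 0): OK
Dual feasibility (all lambda_i >= 0): OK
Complementary slackness (lambda_i * g_i(x) = 0 for all i): OK

Verdict: the first failing condition is stationarity -> stat.

stat


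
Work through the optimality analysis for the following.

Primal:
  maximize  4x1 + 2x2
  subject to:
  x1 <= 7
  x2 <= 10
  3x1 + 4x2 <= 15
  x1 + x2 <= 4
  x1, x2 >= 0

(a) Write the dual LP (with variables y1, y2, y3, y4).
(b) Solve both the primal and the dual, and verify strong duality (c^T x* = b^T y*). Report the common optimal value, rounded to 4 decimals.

The standard primal-dual pair for 'max c^T x s.t. A x <= b, x >= 0' is:
  Dual:  min b^T y  s.t.  A^T y >= c,  y >= 0.

So the dual LP is:
  minimize  7y1 + 10y2 + 15y3 + 4y4
  subject to:
    y1 + 3y3 + y4 >= 4
    y2 + 4y3 + y4 >= 2
    y1, y2, y3, y4 >= 0

Solving the primal: x* = (4, 0).
  primal value c^T x* = 16.
Solving the dual: y* = (0, 0, 0, 4).
  dual value b^T y* = 16.
Strong duality: c^T x* = b^T y*. Confirmed.

16


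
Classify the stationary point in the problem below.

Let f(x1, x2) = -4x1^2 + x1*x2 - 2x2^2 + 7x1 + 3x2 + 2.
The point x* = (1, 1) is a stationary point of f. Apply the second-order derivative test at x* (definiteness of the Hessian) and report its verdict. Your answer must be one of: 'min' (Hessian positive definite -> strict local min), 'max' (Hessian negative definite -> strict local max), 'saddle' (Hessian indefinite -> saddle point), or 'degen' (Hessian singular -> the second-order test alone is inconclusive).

Compute the Hessian H = grad^2 f:
  H = [[-8, 1], [1, -4]]
Verify stationarity: grad f(x*) = H x* + g = (0, 0).
Eigenvalues of H: -8.2361, -3.7639.
Both eigenvalues < 0, so H is negative definite -> x* is a strict local max.

max


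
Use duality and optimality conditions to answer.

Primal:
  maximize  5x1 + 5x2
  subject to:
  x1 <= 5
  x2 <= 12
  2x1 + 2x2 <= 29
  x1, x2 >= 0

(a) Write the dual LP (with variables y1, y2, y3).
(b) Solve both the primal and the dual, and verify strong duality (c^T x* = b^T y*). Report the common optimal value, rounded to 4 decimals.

The standard primal-dual pair for 'max c^T x s.t. A x <= b, x >= 0' is:
  Dual:  min b^T y  s.t.  A^T y >= c,  y >= 0.

So the dual LP is:
  minimize  5y1 + 12y2 + 29y3
  subject to:
    y1 + 2y3 >= 5
    y2 + 2y3 >= 5
    y1, y2, y3 >= 0

Solving the primal: x* = (2.5, 12).
  primal value c^T x* = 72.5.
Solving the dual: y* = (0, 0, 2.5).
  dual value b^T y* = 72.5.
Strong duality: c^T x* = b^T y*. Confirmed.

72.5


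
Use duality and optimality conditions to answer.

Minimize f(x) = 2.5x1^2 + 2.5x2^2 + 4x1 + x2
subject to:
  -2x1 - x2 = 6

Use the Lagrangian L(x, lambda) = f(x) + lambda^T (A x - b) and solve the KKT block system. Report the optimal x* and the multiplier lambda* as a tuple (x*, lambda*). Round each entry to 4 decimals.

Form the Lagrangian:
  L(x, lambda) = (1/2) x^T Q x + c^T x + lambda^T (A x - b)
Stationarity (grad_x L = 0): Q x + c + A^T lambda = 0.
Primal feasibility: A x = b.

This gives the KKT block system:
  [ Q   A^T ] [ x     ]   [-c ]
  [ A    0  ] [ lambda ] = [ b ]

Solving the linear system:
  x*      = (-2.48, -1.04)
  lambda* = (-4.2)
  f(x*)   = 7.12

x* = (-2.48, -1.04), lambda* = (-4.2)


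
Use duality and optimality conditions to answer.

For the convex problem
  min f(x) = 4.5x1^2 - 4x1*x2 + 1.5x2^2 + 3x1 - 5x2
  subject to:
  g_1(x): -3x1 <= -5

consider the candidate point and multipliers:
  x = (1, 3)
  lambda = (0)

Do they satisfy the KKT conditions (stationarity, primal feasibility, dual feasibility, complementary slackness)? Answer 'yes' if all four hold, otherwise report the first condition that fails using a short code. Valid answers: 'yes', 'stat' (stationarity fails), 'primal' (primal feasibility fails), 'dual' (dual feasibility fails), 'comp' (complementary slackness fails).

Gradient of f: grad f(x) = Q x + c = (0, 0)
Constraint values g_i(x) = a_i^T x - b_i:
  g_1((1, 3)) = 2
Stationarity residual: grad f(x) + sum_i lambda_i a_i = (0, 0)
  -> stationarity OK
Primal feasibility (all g_i <= 0): FAILS
Dual feasibility (all lambda_i >= 0): OK
Complementary slackness (lambda_i * g_i(x) = 0 for all i): OK

Verdict: the first failing condition is primal_feasibility -> primal.

primal


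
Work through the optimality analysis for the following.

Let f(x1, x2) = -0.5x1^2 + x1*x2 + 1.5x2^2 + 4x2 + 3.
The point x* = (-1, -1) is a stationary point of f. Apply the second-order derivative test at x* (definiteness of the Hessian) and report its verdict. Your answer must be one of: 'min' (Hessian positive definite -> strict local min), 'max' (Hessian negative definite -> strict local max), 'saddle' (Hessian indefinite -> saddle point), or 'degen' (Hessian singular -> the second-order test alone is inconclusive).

Compute the Hessian H = grad^2 f:
  H = [[-1, 1], [1, 3]]
Verify stationarity: grad f(x*) = H x* + g = (0, 0).
Eigenvalues of H: -1.2361, 3.2361.
Eigenvalues have mixed signs, so H is indefinite -> x* is a saddle point.

saddle


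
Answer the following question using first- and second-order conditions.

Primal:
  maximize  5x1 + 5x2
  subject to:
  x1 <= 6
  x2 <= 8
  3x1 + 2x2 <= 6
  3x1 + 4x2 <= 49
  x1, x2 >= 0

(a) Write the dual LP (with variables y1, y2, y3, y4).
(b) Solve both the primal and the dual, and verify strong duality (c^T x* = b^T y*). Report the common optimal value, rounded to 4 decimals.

The standard primal-dual pair for 'max c^T x s.t. A x <= b, x >= 0' is:
  Dual:  min b^T y  s.t.  A^T y >= c,  y >= 0.

So the dual LP is:
  minimize  6y1 + 8y2 + 6y3 + 49y4
  subject to:
    y1 + 3y3 + 3y4 >= 5
    y2 + 2y3 + 4y4 >= 5
    y1, y2, y3, y4 >= 0

Solving the primal: x* = (0, 3).
  primal value c^T x* = 15.
Solving the dual: y* = (0, 0, 2.5, 0).
  dual value b^T y* = 15.
Strong duality: c^T x* = b^T y*. Confirmed.

15


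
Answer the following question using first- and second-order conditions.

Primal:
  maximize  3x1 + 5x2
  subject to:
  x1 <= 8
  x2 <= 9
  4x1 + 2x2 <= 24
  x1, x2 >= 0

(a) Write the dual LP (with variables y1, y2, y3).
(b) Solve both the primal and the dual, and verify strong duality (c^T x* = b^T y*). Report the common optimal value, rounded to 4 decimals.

The standard primal-dual pair for 'max c^T x s.t. A x <= b, x >= 0' is:
  Dual:  min b^T y  s.t.  A^T y >= c,  y >= 0.

So the dual LP is:
  minimize  8y1 + 9y2 + 24y3
  subject to:
    y1 + 4y3 >= 3
    y2 + 2y3 >= 5
    y1, y2, y3 >= 0

Solving the primal: x* = (1.5, 9).
  primal value c^T x* = 49.5.
Solving the dual: y* = (0, 3.5, 0.75).
  dual value b^T y* = 49.5.
Strong duality: c^T x* = b^T y*. Confirmed.

49.5


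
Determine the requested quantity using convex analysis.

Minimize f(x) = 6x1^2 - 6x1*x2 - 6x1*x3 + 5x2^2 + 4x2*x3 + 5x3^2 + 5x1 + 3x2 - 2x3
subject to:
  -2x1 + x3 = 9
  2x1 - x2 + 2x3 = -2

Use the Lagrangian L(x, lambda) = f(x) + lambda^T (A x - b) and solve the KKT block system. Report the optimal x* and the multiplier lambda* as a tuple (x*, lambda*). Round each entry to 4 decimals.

Form the Lagrangian:
  L(x, lambda) = (1/2) x^T Q x + c^T x + lambda^T (A x - b)
Stationarity (grad_x L = 0): Q x + c + A^T lambda = 0.
Primal feasibility: A x = b.

This gives the KKT block system:
  [ Q   A^T ] [ x     ]   [-c ]
  [ A    0  ] [ lambda ] = [ b ]

Solving the linear system:
  x*      = (-3.8859, -3.3155, 1.2282)
  lambda* = (-16.4806, -1.9272)
  f(x*)   = 56.3192

x* = (-3.8859, -3.3155, 1.2282), lambda* = (-16.4806, -1.9272)


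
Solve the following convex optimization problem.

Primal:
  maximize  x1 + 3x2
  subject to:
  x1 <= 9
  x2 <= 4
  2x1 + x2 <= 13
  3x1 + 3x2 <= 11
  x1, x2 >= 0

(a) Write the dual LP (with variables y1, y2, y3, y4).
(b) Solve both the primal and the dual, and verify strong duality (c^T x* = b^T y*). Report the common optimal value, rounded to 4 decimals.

The standard primal-dual pair for 'max c^T x s.t. A x <= b, x >= 0' is:
  Dual:  min b^T y  s.t.  A^T y >= c,  y >= 0.

So the dual LP is:
  minimize  9y1 + 4y2 + 13y3 + 11y4
  subject to:
    y1 + 2y3 + 3y4 >= 1
    y2 + y3 + 3y4 >= 3
    y1, y2, y3, y4 >= 0

Solving the primal: x* = (0, 3.6667).
  primal value c^T x* = 11.
Solving the dual: y* = (0, 0, 0, 1).
  dual value b^T y* = 11.
Strong duality: c^T x* = b^T y*. Confirmed.

11


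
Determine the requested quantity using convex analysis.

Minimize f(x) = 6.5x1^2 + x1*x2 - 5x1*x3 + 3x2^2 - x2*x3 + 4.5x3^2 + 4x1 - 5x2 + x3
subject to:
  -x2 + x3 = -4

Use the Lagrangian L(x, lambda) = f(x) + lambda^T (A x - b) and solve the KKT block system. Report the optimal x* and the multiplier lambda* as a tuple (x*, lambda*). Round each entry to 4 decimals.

Form the Lagrangian:
  L(x, lambda) = (1/2) x^T Q x + c^T x + lambda^T (A x - b)
Stationarity (grad_x L = 0): Q x + c + A^T lambda = 0.
Primal feasibility: A x = b.

This gives the KKT block system:
  [ Q   A^T ] [ x     ]   [-c ]
  [ A    0  ] [ lambda ] = [ b ]

Solving the linear system:
  x*      = (-1.098, 2.4314, -1.5686)
  lambda* = (10.0588)
  f(x*)   = 11.0588

x* = (-1.098, 2.4314, -1.5686), lambda* = (10.0588)


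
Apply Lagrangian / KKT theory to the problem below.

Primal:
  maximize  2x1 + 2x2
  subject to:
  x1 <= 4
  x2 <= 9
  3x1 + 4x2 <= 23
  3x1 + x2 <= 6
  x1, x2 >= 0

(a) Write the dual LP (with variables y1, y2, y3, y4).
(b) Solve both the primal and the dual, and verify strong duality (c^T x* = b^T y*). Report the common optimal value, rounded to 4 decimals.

The standard primal-dual pair for 'max c^T x s.t. A x <= b, x >= 0' is:
  Dual:  min b^T y  s.t.  A^T y >= c,  y >= 0.

So the dual LP is:
  minimize  4y1 + 9y2 + 23y3 + 6y4
  subject to:
    y1 + 3y3 + 3y4 >= 2
    y2 + 4y3 + y4 >= 2
    y1, y2, y3, y4 >= 0

Solving the primal: x* = (0.1111, 5.6667).
  primal value c^T x* = 11.5556.
Solving the dual: y* = (0, 0, 0.4444, 0.2222).
  dual value b^T y* = 11.5556.
Strong duality: c^T x* = b^T y*. Confirmed.

11.5556


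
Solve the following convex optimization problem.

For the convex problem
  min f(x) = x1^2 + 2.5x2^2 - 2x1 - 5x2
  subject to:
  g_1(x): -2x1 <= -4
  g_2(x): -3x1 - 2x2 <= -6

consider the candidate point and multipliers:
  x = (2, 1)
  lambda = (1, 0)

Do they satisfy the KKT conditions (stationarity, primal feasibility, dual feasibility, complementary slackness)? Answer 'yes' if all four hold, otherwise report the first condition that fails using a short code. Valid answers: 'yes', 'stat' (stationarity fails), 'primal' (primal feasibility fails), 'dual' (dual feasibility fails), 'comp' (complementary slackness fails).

Gradient of f: grad f(x) = Q x + c = (2, 0)
Constraint values g_i(x) = a_i^T x - b_i:
  g_1((2, 1)) = 0
  g_2((2, 1)) = -2
Stationarity residual: grad f(x) + sum_i lambda_i a_i = (0, 0)
  -> stationarity OK
Primal feasibility (all g_i <= 0): OK
Dual feasibility (all lambda_i >= 0): OK
Complementary slackness (lambda_i * g_i(x) = 0 for all i): OK

Verdict: yes, KKT holds.

yes


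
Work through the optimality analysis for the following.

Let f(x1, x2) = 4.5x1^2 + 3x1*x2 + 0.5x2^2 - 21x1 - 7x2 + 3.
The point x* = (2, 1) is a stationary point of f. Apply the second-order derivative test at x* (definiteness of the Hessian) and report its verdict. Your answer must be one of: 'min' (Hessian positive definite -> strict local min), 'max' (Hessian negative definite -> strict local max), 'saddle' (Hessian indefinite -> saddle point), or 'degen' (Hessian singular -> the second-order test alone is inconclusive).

Compute the Hessian H = grad^2 f:
  H = [[9, 3], [3, 1]]
Verify stationarity: grad f(x*) = H x* + g = (0, 0).
Eigenvalues of H: 0, 10.
H has a zero eigenvalue (singular; positive semidefinite but not definite), so H is neither positive definite, negative definite, nor indefinite. The second-order test alone is inconclusive -> degen.
(Indeed, f is constant along the null direction of H through x*, so x* is not a strict local extremum.)

degen


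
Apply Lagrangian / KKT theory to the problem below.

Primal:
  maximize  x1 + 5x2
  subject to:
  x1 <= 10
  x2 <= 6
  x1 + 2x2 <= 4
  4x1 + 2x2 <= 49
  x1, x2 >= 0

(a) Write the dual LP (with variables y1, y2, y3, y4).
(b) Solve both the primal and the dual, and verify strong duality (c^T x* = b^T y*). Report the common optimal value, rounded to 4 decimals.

The standard primal-dual pair for 'max c^T x s.t. A x <= b, x >= 0' is:
  Dual:  min b^T y  s.t.  A^T y >= c,  y >= 0.

So the dual LP is:
  minimize  10y1 + 6y2 + 4y3 + 49y4
  subject to:
    y1 + y3 + 4y4 >= 1
    y2 + 2y3 + 2y4 >= 5
    y1, y2, y3, y4 >= 0

Solving the primal: x* = (0, 2).
  primal value c^T x* = 10.
Solving the dual: y* = (0, 0, 2.5, 0).
  dual value b^T y* = 10.
Strong duality: c^T x* = b^T y*. Confirmed.

10


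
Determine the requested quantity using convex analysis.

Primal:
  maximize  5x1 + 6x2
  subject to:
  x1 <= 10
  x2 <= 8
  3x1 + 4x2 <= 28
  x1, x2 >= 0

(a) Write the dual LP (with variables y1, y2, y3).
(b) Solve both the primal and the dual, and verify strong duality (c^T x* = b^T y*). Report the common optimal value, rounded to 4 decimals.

The standard primal-dual pair for 'max c^T x s.t. A x <= b, x >= 0' is:
  Dual:  min b^T y  s.t.  A^T y >= c,  y >= 0.

So the dual LP is:
  minimize  10y1 + 8y2 + 28y3
  subject to:
    y1 + 3y3 >= 5
    y2 + 4y3 >= 6
    y1, y2, y3 >= 0

Solving the primal: x* = (9.3333, 0).
  primal value c^T x* = 46.6667.
Solving the dual: y* = (0, 0, 1.6667).
  dual value b^T y* = 46.6667.
Strong duality: c^T x* = b^T y*. Confirmed.

46.6667


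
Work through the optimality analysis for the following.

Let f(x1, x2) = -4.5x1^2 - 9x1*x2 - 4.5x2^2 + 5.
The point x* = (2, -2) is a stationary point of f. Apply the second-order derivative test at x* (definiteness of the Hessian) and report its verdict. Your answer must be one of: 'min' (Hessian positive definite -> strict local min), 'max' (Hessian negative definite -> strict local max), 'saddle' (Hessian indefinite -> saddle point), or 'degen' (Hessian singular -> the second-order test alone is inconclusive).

Compute the Hessian H = grad^2 f:
  H = [[-9, -9], [-9, -9]]
Verify stationarity: grad f(x*) = H x* + g = (0, 0).
Eigenvalues of H: -18, 0.
H has a zero eigenvalue (singular; negative semidefinite but not definite), so H is neither positive definite, negative definite, nor indefinite. The second-order test alone is inconclusive -> degen.
(Indeed, f is constant along the null direction of H through x*, so x* is not a strict local extremum.)

degen


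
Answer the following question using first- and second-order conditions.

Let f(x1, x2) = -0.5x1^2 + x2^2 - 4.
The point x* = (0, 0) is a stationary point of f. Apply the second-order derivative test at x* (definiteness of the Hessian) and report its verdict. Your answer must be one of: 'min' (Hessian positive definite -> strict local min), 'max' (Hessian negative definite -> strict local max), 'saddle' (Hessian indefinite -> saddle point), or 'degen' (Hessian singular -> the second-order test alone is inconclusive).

Compute the Hessian H = grad^2 f:
  H = [[-1, 0], [0, 2]]
Verify stationarity: grad f(x*) = H x* + g = (0, 0).
Eigenvalues of H: -1, 2.
Eigenvalues have mixed signs, so H is indefinite -> x* is a saddle point.

saddle


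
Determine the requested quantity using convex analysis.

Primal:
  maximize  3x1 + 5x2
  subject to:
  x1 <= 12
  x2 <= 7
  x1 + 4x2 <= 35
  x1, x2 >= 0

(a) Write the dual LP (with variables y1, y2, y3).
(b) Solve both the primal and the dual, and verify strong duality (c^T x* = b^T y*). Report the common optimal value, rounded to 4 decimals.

The standard primal-dual pair for 'max c^T x s.t. A x <= b, x >= 0' is:
  Dual:  min b^T y  s.t.  A^T y >= c,  y >= 0.

So the dual LP is:
  minimize  12y1 + 7y2 + 35y3
  subject to:
    y1 + y3 >= 3
    y2 + 4y3 >= 5
    y1, y2, y3 >= 0

Solving the primal: x* = (12, 5.75).
  primal value c^T x* = 64.75.
Solving the dual: y* = (1.75, 0, 1.25).
  dual value b^T y* = 64.75.
Strong duality: c^T x* = b^T y*. Confirmed.

64.75


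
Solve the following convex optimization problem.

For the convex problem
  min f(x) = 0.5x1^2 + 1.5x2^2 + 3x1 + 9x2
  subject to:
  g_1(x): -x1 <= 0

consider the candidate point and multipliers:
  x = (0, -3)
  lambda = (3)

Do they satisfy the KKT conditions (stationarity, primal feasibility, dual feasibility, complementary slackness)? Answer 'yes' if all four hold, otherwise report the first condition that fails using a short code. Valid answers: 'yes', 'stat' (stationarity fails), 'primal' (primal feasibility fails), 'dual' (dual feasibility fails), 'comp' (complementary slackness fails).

Gradient of f: grad f(x) = Q x + c = (3, 0)
Constraint values g_i(x) = a_i^T x - b_i:
  g_1((0, -3)) = 0
Stationarity residual: grad f(x) + sum_i lambda_i a_i = (0, 0)
  -> stationarity OK
Primal feasibility (all g_i <= 0): OK
Dual feasibility (all lambda_i >= 0): OK
Complementary slackness (lambda_i * g_i(x) = 0 for all i): OK

Verdict: yes, KKT holds.

yes


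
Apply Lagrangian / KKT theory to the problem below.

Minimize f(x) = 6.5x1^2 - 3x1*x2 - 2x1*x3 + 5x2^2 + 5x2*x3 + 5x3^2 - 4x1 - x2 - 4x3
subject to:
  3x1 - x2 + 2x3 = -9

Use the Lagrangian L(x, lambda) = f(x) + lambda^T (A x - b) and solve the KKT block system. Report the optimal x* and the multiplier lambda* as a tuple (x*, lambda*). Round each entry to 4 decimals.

Form the Lagrangian:
  L(x, lambda) = (1/2) x^T Q x + c^T x + lambda^T (A x - b)
Stationarity (grad_x L = 0): Q x + c + A^T lambda = 0.
Primal feasibility: A x = b.

This gives the KKT block system:
  [ Q   A^T ] [ x     ]   [-c ]
  [ A    0  ] [ lambda ] = [ b ]

Solving the linear system:
  x*      = (-1.2642, 1.3703, -1.9185)
  lambda* = (6.9028)
  f(x*)   = 36.743

x* = (-1.2642, 1.3703, -1.9185), lambda* = (6.9028)


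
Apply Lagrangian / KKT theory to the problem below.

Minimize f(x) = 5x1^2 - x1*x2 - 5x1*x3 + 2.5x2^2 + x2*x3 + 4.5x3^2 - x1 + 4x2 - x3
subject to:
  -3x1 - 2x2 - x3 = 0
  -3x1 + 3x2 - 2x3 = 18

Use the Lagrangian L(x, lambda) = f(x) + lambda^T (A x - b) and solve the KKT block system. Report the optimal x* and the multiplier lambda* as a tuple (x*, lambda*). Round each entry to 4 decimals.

Form the Lagrangian:
  L(x, lambda) = (1/2) x^T Q x + c^T x + lambda^T (A x - b)
Stationarity (grad_x L = 0): Q x + c + A^T lambda = 0.
Primal feasibility: A x = b.

This gives the KKT block system:
  [ Q   A^T ] [ x     ]   [-c ]
  [ A    0  ] [ lambda ] = [ b ]

Solving the linear system:
  x*      = (-1.4789, 3.2052, -1.9738)
  lambda* = (2.0812, -5.1229)
  f(x*)   = 54.2432

x* = (-1.4789, 3.2052, -1.9738), lambda* = (2.0812, -5.1229)


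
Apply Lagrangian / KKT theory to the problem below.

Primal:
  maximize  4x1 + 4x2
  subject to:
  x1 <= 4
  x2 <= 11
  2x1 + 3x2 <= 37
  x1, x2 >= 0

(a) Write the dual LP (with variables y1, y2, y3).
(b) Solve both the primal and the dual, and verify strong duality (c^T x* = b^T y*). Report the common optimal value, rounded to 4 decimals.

The standard primal-dual pair for 'max c^T x s.t. A x <= b, x >= 0' is:
  Dual:  min b^T y  s.t.  A^T y >= c,  y >= 0.

So the dual LP is:
  minimize  4y1 + 11y2 + 37y3
  subject to:
    y1 + 2y3 >= 4
    y2 + 3y3 >= 4
    y1, y2, y3 >= 0

Solving the primal: x* = (4, 9.6667).
  primal value c^T x* = 54.6667.
Solving the dual: y* = (1.3333, 0, 1.3333).
  dual value b^T y* = 54.6667.
Strong duality: c^T x* = b^T y*. Confirmed.

54.6667


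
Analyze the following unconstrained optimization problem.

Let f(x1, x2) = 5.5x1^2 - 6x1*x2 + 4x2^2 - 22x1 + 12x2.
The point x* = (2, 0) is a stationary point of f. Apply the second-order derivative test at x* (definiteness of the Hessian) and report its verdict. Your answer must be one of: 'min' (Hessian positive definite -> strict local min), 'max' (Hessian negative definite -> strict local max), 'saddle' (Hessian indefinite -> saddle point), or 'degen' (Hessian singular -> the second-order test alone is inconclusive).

Compute the Hessian H = grad^2 f:
  H = [[11, -6], [-6, 8]]
Verify stationarity: grad f(x*) = H x* + g = (0, 0).
Eigenvalues of H: 3.3153, 15.6847.
Both eigenvalues > 0, so H is positive definite -> x* is a strict local min.

min


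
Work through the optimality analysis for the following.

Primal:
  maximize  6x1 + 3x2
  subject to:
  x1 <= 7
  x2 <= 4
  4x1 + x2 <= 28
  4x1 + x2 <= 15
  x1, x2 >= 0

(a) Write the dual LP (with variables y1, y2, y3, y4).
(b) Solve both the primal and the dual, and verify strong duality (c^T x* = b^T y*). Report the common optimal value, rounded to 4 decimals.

The standard primal-dual pair for 'max c^T x s.t. A x <= b, x >= 0' is:
  Dual:  min b^T y  s.t.  A^T y >= c,  y >= 0.

So the dual LP is:
  minimize  7y1 + 4y2 + 28y3 + 15y4
  subject to:
    y1 + 4y3 + 4y4 >= 6
    y2 + y3 + y4 >= 3
    y1, y2, y3, y4 >= 0

Solving the primal: x* = (2.75, 4).
  primal value c^T x* = 28.5.
Solving the dual: y* = (0, 1.5, 0, 1.5).
  dual value b^T y* = 28.5.
Strong duality: c^T x* = b^T y*. Confirmed.

28.5


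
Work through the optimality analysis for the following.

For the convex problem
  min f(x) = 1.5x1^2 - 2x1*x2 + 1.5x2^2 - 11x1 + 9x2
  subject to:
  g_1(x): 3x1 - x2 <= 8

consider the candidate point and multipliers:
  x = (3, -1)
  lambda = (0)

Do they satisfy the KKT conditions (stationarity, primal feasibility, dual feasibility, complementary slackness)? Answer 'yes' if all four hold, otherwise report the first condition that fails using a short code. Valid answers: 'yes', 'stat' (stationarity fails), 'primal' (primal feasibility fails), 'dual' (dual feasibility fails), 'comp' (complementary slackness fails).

Gradient of f: grad f(x) = Q x + c = (0, 0)
Constraint values g_i(x) = a_i^T x - b_i:
  g_1((3, -1)) = 2
Stationarity residual: grad f(x) + sum_i lambda_i a_i = (0, 0)
  -> stationarity OK
Primal feasibility (all g_i <= 0): FAILS
Dual feasibility (all lambda_i >= 0): OK
Complementary slackness (lambda_i * g_i(x) = 0 for all i): OK

Verdict: the first failing condition is primal_feasibility -> primal.

primal


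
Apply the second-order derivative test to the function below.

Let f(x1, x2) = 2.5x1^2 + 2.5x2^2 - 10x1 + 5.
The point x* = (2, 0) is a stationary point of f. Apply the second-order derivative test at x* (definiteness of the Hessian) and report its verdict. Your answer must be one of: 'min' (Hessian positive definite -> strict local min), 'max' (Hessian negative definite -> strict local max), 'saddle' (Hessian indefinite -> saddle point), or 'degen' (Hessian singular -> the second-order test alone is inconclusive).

Compute the Hessian H = grad^2 f:
  H = [[5, 0], [0, 5]]
Verify stationarity: grad f(x*) = H x* + g = (0, 0).
Eigenvalues of H: 5, 5.
Both eigenvalues > 0, so H is positive definite -> x* is a strict local min.

min


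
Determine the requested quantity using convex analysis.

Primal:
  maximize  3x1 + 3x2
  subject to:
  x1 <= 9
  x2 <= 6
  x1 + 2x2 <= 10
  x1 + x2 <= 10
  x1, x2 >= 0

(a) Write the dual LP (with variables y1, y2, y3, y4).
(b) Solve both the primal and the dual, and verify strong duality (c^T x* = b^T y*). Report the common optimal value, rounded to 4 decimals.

The standard primal-dual pair for 'max c^T x s.t. A x <= b, x >= 0' is:
  Dual:  min b^T y  s.t.  A^T y >= c,  y >= 0.

So the dual LP is:
  minimize  9y1 + 6y2 + 10y3 + 10y4
  subject to:
    y1 + y3 + y4 >= 3
    y2 + 2y3 + y4 >= 3
    y1, y2, y3, y4 >= 0

Solving the primal: x* = (9, 0.5).
  primal value c^T x* = 28.5.
Solving the dual: y* = (1.5, 0, 1.5, 0).
  dual value b^T y* = 28.5.
Strong duality: c^T x* = b^T y*. Confirmed.

28.5


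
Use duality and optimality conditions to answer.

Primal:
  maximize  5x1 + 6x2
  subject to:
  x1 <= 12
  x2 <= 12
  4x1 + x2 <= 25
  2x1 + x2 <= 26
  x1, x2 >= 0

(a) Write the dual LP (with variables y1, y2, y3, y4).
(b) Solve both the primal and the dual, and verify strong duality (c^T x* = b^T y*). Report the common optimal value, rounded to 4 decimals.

The standard primal-dual pair for 'max c^T x s.t. A x <= b, x >= 0' is:
  Dual:  min b^T y  s.t.  A^T y >= c,  y >= 0.

So the dual LP is:
  minimize  12y1 + 12y2 + 25y3 + 26y4
  subject to:
    y1 + 4y3 + 2y4 >= 5
    y2 + y3 + y4 >= 6
    y1, y2, y3, y4 >= 0

Solving the primal: x* = (3.25, 12).
  primal value c^T x* = 88.25.
Solving the dual: y* = (0, 4.75, 1.25, 0).
  dual value b^T y* = 88.25.
Strong duality: c^T x* = b^T y*. Confirmed.

88.25


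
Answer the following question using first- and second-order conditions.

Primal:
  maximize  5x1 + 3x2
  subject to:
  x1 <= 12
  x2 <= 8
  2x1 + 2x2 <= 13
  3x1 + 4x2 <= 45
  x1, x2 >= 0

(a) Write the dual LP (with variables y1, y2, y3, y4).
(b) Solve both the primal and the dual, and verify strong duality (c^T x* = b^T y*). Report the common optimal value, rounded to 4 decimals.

The standard primal-dual pair for 'max c^T x s.t. A x <= b, x >= 0' is:
  Dual:  min b^T y  s.t.  A^T y >= c,  y >= 0.

So the dual LP is:
  minimize  12y1 + 8y2 + 13y3 + 45y4
  subject to:
    y1 + 2y3 + 3y4 >= 5
    y2 + 2y3 + 4y4 >= 3
    y1, y2, y3, y4 >= 0

Solving the primal: x* = (6.5, 0).
  primal value c^T x* = 32.5.
Solving the dual: y* = (0, 0, 2.5, 0).
  dual value b^T y* = 32.5.
Strong duality: c^T x* = b^T y*. Confirmed.

32.5


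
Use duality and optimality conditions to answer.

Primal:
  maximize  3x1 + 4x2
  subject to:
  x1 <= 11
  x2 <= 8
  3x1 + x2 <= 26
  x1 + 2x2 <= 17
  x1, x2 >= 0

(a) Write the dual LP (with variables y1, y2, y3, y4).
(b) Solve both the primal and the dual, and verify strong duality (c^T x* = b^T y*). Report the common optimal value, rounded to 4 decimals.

The standard primal-dual pair for 'max c^T x s.t. A x <= b, x >= 0' is:
  Dual:  min b^T y  s.t.  A^T y >= c,  y >= 0.

So the dual LP is:
  minimize  11y1 + 8y2 + 26y3 + 17y4
  subject to:
    y1 + 3y3 + y4 >= 3
    y2 + y3 + 2y4 >= 4
    y1, y2, y3, y4 >= 0

Solving the primal: x* = (7, 5).
  primal value c^T x* = 41.
Solving the dual: y* = (0, 0, 0.4, 1.8).
  dual value b^T y* = 41.
Strong duality: c^T x* = b^T y*. Confirmed.

41


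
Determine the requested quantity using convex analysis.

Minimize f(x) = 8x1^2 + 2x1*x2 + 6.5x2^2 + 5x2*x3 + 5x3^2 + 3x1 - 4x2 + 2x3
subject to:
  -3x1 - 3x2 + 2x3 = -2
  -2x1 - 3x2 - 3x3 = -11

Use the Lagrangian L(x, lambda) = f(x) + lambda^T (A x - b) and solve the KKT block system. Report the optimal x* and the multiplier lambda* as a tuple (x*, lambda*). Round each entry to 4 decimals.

Form the Lagrangian:
  L(x, lambda) = (1/2) x^T Q x + c^T x + lambda^T (A x - b)
Stationarity (grad_x L = 0): Q x + c + A^T lambda = 0.
Primal feasibility: A x = b.

This gives the KKT block system:
  [ Q   A^T ] [ x     ]   [-c ]
  [ A    0  ] [ lambda ] = [ b ]

Solving the linear system:
  x*      = (0.6089, 1.339, 1.9218)
  lambda* = (-0.7358, 8.8137)
  f(x*)   = 47.8963

x* = (0.6089, 1.339, 1.9218), lambda* = (-0.7358, 8.8137)


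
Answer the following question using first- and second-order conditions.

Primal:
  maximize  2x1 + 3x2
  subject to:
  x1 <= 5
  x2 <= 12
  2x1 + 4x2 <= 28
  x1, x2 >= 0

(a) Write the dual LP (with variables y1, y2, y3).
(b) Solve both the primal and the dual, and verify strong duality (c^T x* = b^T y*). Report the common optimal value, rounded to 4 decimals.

The standard primal-dual pair for 'max c^T x s.t. A x <= b, x >= 0' is:
  Dual:  min b^T y  s.t.  A^T y >= c,  y >= 0.

So the dual LP is:
  minimize  5y1 + 12y2 + 28y3
  subject to:
    y1 + 2y3 >= 2
    y2 + 4y3 >= 3
    y1, y2, y3 >= 0

Solving the primal: x* = (5, 4.5).
  primal value c^T x* = 23.5.
Solving the dual: y* = (0.5, 0, 0.75).
  dual value b^T y* = 23.5.
Strong duality: c^T x* = b^T y*. Confirmed.

23.5


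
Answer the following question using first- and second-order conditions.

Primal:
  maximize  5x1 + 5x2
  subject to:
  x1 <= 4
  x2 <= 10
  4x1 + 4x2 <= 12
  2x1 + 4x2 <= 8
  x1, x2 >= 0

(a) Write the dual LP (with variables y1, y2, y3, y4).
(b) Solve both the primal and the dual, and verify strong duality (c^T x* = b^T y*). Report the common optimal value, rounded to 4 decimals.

The standard primal-dual pair for 'max c^T x s.t. A x <= b, x >= 0' is:
  Dual:  min b^T y  s.t.  A^T y >= c,  y >= 0.

So the dual LP is:
  minimize  4y1 + 10y2 + 12y3 + 8y4
  subject to:
    y1 + 4y3 + 2y4 >= 5
    y2 + 4y3 + 4y4 >= 5
    y1, y2, y3, y4 >= 0

Solving the primal: x* = (3, 0).
  primal value c^T x* = 15.
Solving the dual: y* = (0, 0, 1.25, 0).
  dual value b^T y* = 15.
Strong duality: c^T x* = b^T y*. Confirmed.

15


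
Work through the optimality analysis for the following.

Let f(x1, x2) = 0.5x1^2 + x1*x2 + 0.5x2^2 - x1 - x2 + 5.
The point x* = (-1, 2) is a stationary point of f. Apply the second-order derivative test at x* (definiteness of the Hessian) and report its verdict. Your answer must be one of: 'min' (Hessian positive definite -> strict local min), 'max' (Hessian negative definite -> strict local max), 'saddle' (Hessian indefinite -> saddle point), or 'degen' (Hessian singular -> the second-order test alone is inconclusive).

Compute the Hessian H = grad^2 f:
  H = [[1, 1], [1, 1]]
Verify stationarity: grad f(x*) = H x* + g = (0, 0).
Eigenvalues of H: 0, 2.
H has a zero eigenvalue (singular; positive semidefinite but not definite), so H is neither positive definite, negative definite, nor indefinite. The second-order test alone is inconclusive -> degen.
(Indeed, f is constant along the null direction of H through x*, so x* is not a strict local extremum.)

degen


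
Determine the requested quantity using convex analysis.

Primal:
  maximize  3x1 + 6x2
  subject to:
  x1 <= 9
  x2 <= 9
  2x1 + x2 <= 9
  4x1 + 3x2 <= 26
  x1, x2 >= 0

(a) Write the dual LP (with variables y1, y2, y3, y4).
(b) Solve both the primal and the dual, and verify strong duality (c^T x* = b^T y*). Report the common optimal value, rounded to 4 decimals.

The standard primal-dual pair for 'max c^T x s.t. A x <= b, x >= 0' is:
  Dual:  min b^T y  s.t.  A^T y >= c,  y >= 0.

So the dual LP is:
  minimize  9y1 + 9y2 + 9y3 + 26y4
  subject to:
    y1 + 2y3 + 4y4 >= 3
    y2 + y3 + 3y4 >= 6
    y1, y2, y3, y4 >= 0

Solving the primal: x* = (0, 8.6667).
  primal value c^T x* = 52.
Solving the dual: y* = (0, 0, 0, 2).
  dual value b^T y* = 52.
Strong duality: c^T x* = b^T y*. Confirmed.

52


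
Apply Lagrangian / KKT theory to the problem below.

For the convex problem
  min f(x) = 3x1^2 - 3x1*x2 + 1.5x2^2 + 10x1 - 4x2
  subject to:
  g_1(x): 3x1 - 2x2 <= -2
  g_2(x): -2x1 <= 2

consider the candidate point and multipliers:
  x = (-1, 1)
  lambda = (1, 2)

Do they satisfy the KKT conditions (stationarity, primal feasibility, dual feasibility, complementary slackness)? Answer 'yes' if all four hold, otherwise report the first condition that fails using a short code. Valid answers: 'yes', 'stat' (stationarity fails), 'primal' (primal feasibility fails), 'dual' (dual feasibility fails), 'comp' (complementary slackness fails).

Gradient of f: grad f(x) = Q x + c = (1, 2)
Constraint values g_i(x) = a_i^T x - b_i:
  g_1((-1, 1)) = -3
  g_2((-1, 1)) = 0
Stationarity residual: grad f(x) + sum_i lambda_i a_i = (0, 0)
  -> stationarity OK
Primal feasibility (all g_i <= 0): OK
Dual feasibility (all lambda_i >= 0): OK
Complementary slackness (lambda_i * g_i(x) = 0 for all i): FAILS

Verdict: the first failing condition is complementary_slackness -> comp.

comp


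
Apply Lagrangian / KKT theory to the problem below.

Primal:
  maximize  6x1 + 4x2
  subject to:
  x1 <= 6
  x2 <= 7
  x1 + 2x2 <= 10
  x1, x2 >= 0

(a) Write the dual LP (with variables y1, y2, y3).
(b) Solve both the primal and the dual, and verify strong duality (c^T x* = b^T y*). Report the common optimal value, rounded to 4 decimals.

The standard primal-dual pair for 'max c^T x s.t. A x <= b, x >= 0' is:
  Dual:  min b^T y  s.t.  A^T y >= c,  y >= 0.

So the dual LP is:
  minimize  6y1 + 7y2 + 10y3
  subject to:
    y1 + y3 >= 6
    y2 + 2y3 >= 4
    y1, y2, y3 >= 0

Solving the primal: x* = (6, 2).
  primal value c^T x* = 44.
Solving the dual: y* = (4, 0, 2).
  dual value b^T y* = 44.
Strong duality: c^T x* = b^T y*. Confirmed.

44


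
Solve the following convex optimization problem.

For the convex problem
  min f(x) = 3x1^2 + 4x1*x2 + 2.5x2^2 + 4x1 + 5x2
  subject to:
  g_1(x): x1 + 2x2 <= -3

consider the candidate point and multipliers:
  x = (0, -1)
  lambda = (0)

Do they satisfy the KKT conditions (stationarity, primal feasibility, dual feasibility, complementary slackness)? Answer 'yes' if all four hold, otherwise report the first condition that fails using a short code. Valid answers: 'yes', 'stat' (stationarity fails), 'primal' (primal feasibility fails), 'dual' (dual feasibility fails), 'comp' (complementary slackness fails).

Gradient of f: grad f(x) = Q x + c = (0, 0)
Constraint values g_i(x) = a_i^T x - b_i:
  g_1((0, -1)) = 1
Stationarity residual: grad f(x) + sum_i lambda_i a_i = (0, 0)
  -> stationarity OK
Primal feasibility (all g_i <= 0): FAILS
Dual feasibility (all lambda_i >= 0): OK
Complementary slackness (lambda_i * g_i(x) = 0 for all i): OK

Verdict: the first failing condition is primal_feasibility -> primal.

primal


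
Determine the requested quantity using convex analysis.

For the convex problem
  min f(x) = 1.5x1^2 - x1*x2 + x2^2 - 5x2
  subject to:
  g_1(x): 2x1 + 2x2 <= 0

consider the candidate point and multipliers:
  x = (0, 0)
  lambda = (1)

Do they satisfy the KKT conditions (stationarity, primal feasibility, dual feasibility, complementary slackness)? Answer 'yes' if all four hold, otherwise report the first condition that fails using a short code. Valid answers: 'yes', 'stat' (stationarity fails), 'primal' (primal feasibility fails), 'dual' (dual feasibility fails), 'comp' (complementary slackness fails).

Gradient of f: grad f(x) = Q x + c = (0, -5)
Constraint values g_i(x) = a_i^T x - b_i:
  g_1((0, 0)) = 0
Stationarity residual: grad f(x) + sum_i lambda_i a_i = (2, -3)
  -> stationarity FAILS
Primal feasibility (all g_i <= 0): OK
Dual feasibility (all lambda_i >= 0): OK
Complementary slackness (lambda_i * g_i(x) = 0 for all i): OK

Verdict: the first failing condition is stationarity -> stat.

stat


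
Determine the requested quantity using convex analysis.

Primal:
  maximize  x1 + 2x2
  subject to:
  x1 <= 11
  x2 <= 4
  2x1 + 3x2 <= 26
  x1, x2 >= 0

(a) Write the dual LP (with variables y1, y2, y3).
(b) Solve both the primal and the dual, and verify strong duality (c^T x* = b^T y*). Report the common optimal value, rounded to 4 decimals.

The standard primal-dual pair for 'max c^T x s.t. A x <= b, x >= 0' is:
  Dual:  min b^T y  s.t.  A^T y >= c,  y >= 0.

So the dual LP is:
  minimize  11y1 + 4y2 + 26y3
  subject to:
    y1 + 2y3 >= 1
    y2 + 3y3 >= 2
    y1, y2, y3 >= 0

Solving the primal: x* = (7, 4).
  primal value c^T x* = 15.
Solving the dual: y* = (0, 0.5, 0.5).
  dual value b^T y* = 15.
Strong duality: c^T x* = b^T y*. Confirmed.

15


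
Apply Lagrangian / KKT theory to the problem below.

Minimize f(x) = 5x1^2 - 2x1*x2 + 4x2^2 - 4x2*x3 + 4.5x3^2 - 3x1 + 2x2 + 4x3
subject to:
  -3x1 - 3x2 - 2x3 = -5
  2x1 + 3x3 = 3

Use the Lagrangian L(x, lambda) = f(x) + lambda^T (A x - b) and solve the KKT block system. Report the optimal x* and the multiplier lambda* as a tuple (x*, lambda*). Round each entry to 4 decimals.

Form the Lagrangian:
  L(x, lambda) = (1/2) x^T Q x + c^T x + lambda^T (A x - b)
Stationarity (grad_x L = 0): Q x + c + A^T lambda = 0.
Primal feasibility: A x = b.

This gives the KKT block system:
  [ Q   A^T ] [ x     ]   [-c ]
  [ A    0  ] [ lambda ] = [ b ]

Solving the linear system:
  x*      = (0.9113, 0.4937, 0.3925)
  lambda* = (0.8524, -1.2841)
  f(x*)   = 3.969

x* = (0.9113, 0.4937, 0.3925), lambda* = (0.8524, -1.2841)


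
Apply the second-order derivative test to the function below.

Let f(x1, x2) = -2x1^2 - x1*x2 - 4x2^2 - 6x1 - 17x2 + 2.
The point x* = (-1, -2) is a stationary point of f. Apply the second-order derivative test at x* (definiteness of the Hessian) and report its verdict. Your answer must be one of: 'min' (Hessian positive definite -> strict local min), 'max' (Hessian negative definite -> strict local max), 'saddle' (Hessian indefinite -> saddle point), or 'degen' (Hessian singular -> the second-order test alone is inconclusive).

Compute the Hessian H = grad^2 f:
  H = [[-4, -1], [-1, -8]]
Verify stationarity: grad f(x*) = H x* + g = (0, 0).
Eigenvalues of H: -8.2361, -3.7639.
Both eigenvalues < 0, so H is negative definite -> x* is a strict local max.

max
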